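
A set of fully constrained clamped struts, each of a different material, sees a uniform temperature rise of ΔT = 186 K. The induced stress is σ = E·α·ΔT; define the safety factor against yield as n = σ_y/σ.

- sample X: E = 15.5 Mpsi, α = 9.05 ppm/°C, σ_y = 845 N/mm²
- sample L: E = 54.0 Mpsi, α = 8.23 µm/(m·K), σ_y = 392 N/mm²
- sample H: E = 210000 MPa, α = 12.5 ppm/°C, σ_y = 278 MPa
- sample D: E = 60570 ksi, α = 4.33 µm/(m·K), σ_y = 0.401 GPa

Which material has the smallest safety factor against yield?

With everything in SI (GPa, ×10⁻⁶/K, MPa):
  sample X: E = 106.9, α = 9.05, σ_y = 845.0 → σ = 180 MPa, n = 4.70
  sample L: E = 372.3, α = 8.23, σ_y = 392.0 → σ = 570 MPa, n = 0.688
  sample H: E = 210.0, α = 12.5, σ_y = 278.0 → σ = 488 MPa, n = 0.569
  sample D: E = 417.6, α = 4.33, σ_y = 401.0 → σ = 336 MPa, n = 1.19
Smallest n: sample H with n = 0.569.

sample H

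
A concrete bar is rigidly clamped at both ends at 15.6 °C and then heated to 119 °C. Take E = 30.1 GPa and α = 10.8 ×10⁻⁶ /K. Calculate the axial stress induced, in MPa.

ΔT = 103.4 K. Constrained thermal stress σ = E·α·ΔT = 30.10×10³ MPa × 10.8×10⁻⁶ × 103.4 = 33.6 MPa (compressive).

33.6 MPa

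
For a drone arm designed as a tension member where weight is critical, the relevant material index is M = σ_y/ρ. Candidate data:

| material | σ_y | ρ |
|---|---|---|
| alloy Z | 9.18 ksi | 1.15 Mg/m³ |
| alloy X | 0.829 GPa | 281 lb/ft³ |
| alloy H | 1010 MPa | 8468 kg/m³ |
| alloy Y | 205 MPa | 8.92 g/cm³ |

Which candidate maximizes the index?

alloy X

Normalizing units and computing the index:
  alloy Z: σ_y = 63.29 MPa, ρ = 1150 kg/m³
  alloy X: σ_y = 829.0 MPa, ρ = 4501 kg/m³
  alloy H: σ_y = 1010 MPa, ρ = 8468 kg/m³
  alloy Y: σ_y = 205.0 MPa, ρ = 8920 kg/m³
  alloy X: M = 184 kN·m/kg
  alloy H: M = 119 kN·m/kg
  alloy Z: M = 55.0 kN·m/kg
  alloy Y: M = 23.0 kN·m/kg
Alloy X ranks first.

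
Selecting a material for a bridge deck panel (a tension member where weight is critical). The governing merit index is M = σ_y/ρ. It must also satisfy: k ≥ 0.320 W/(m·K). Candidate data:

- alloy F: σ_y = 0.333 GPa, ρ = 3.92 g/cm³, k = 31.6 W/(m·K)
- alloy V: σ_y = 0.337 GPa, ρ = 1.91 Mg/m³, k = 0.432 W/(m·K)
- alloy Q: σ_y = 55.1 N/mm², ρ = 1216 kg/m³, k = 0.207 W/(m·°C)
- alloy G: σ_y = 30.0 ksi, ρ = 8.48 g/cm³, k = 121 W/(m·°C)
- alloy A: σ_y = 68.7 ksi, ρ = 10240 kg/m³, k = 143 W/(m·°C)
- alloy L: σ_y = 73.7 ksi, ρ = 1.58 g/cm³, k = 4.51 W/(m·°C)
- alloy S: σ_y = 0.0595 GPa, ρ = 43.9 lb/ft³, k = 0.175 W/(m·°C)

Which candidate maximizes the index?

alloy L

Screen on constraints: k ≥ 0.320 W/(m·K). Survivors: alloy F, alloy V, alloy G, alloy A, alloy L.
Putting every candidate on a common basis:
  alloy F: σ_y = 333.0 MPa, ρ = 3920 kg/m³
  alloy V: σ_y = 337.0 MPa, ρ = 1910 kg/m³
  alloy G: σ_y = 206.8 MPa, ρ = 8480 kg/m³
  alloy A: σ_y = 473.7 MPa, ρ = 10240 kg/m³
  alloy L: σ_y = 508.1 MPa, ρ = 1580 kg/m³
  alloy L: M = 322 kN·m/kg
  alloy V: M = 176 kN·m/kg
  alloy F: M = 84.9 kN·m/kg
  alloy A: M = 46.3 kN·m/kg
  alloy G: M = 24.4 kN·m/kg
Highest index: alloy L.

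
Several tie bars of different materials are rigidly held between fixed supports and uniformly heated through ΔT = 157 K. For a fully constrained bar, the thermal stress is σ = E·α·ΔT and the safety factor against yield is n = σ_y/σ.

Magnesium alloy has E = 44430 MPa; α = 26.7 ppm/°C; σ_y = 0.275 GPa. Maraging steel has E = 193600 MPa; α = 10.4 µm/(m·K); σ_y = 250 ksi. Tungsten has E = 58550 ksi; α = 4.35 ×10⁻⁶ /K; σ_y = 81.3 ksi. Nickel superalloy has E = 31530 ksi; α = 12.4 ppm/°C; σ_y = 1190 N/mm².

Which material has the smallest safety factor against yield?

magnesium alloy

Converting E to GPa, α to ×10⁻⁶/K, σ_y to MPa, then σ and n for each:
  magnesium alloy: E = 44.43, α = 26.7, σ_y = 275.0 → σ = 186 MPa, n = 1.48
  maraging steel: E = 193.6, α = 10.4, σ_y = 1724 → σ = 316 MPa, n = 5.45
  tungsten: E = 403.7, α = 4.35, σ_y = 560.5 → σ = 276 MPa, n = 2.03
  nickel superalloy: E = 217.4, α = 12.4, σ_y = 1190 → σ = 423 MPa, n = 2.81
Smallest n: magnesium alloy with n = 1.48.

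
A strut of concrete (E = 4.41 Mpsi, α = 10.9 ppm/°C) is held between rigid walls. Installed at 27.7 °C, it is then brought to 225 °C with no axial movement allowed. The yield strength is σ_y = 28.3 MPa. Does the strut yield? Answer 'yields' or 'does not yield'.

E = 4.41 Mpsi = 30.41 GPa.
ΔT = 197.3 K. Constrained thermal stress σ = E·α·ΔT = 30.41×10³ MPa × 10.9×10⁻⁶ × 197.3 = 65.4 MPa (compressive).
Compare to σ_y = 28.3 MPa: σ ≥ σ_y, so it yields.

yields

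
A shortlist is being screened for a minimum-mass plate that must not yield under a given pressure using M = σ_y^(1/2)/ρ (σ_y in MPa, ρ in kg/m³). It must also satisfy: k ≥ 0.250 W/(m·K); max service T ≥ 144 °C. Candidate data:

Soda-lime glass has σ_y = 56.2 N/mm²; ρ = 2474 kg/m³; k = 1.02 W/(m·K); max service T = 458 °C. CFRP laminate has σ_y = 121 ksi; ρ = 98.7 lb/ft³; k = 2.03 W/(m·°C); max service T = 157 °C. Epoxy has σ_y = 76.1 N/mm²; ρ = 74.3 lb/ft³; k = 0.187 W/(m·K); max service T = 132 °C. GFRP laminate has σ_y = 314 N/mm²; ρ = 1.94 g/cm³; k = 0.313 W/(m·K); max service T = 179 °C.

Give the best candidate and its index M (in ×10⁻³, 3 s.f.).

Screen on constraints: k ≥ 0.250 W/(m·K); max service T ≥ 144 °C. Survivors: soda-lime glass, CFRP laminate, GFRP laminate.
Normalizing units and computing the index:
  soda-lime glass: σ_y = 56.20 MPa, ρ = 2474 kg/m³
  CFRP laminate: σ_y = 834.3 MPa, ρ = 1581 kg/m³
  GFRP laminate: σ_y = 314.0 MPa, ρ = 1940 kg/m³
  CFRP laminate: M = 18.3×10⁻³
  GFRP laminate: M = 9.13×10⁻³
  soda-lime glass: M = 3.03×10⁻³
CFRP laminate has the largest M.

CFRP laminate, M = 18.3×10⁻³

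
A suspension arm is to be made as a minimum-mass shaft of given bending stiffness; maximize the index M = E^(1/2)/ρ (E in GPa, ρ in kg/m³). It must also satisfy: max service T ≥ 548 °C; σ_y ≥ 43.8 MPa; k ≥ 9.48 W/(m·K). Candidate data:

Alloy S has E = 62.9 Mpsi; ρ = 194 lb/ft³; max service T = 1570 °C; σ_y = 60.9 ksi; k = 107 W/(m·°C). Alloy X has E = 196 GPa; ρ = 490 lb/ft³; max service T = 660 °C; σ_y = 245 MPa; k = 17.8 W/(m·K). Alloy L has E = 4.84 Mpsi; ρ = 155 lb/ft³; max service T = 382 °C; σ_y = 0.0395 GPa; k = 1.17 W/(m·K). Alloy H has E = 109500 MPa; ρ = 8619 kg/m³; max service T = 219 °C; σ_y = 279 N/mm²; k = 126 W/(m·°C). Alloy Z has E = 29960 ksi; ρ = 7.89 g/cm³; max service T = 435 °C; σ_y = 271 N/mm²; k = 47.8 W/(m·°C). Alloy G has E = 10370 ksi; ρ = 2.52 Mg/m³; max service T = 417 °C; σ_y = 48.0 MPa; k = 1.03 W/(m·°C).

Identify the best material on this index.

Screen on constraints: max service T ≥ 548 °C; σ_y ≥ 43.8 MPa; k ≥ 9.48 W/(m·K). Survivors: alloy S, alloy X.
Normalizing units and computing the index:
  alloy S: E = 433.7 GPa, ρ = 3108 kg/m³
  alloy X: E = 196.0 GPa, ρ = 7849 kg/m³
  alloy S: M = 6.70×10⁻³
  alloy X: M = 1.78×10⁻³
Alloy S ranks first.

alloy S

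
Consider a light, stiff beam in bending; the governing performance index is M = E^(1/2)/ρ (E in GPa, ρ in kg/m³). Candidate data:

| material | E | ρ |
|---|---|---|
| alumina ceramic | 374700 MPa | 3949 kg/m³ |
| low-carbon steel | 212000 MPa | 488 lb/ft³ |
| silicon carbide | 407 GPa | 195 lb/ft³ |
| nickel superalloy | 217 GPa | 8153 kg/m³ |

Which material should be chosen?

silicon carbide

Normalizing units and computing the index:
  alumina ceramic: E = 374.7 GPa, ρ = 3949 kg/m³
  low-carbon steel: E = 212.0 GPa, ρ = 7817 kg/m³
  silicon carbide: E = 407.0 GPa, ρ = 3124 kg/m³
  nickel superalloy: E = 217.0 GPa, ρ = 8153 kg/m³
  silicon carbide: M = 6.46×10⁻³
  alumina ceramic: M = 4.90×10⁻³
  low-carbon steel: M = 1.86×10⁻³
  nickel superalloy: M = 1.81×10⁻³
Silicon carbide has the largest M.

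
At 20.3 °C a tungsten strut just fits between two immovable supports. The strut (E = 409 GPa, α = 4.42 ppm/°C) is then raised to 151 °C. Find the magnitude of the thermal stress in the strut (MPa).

236 MPa

ΔT = 130.7 K. Constrained thermal stress σ = E·α·ΔT = 409.0×10³ MPa × 4.42×10⁻⁶ × 130.7 = 236 MPa (compressive).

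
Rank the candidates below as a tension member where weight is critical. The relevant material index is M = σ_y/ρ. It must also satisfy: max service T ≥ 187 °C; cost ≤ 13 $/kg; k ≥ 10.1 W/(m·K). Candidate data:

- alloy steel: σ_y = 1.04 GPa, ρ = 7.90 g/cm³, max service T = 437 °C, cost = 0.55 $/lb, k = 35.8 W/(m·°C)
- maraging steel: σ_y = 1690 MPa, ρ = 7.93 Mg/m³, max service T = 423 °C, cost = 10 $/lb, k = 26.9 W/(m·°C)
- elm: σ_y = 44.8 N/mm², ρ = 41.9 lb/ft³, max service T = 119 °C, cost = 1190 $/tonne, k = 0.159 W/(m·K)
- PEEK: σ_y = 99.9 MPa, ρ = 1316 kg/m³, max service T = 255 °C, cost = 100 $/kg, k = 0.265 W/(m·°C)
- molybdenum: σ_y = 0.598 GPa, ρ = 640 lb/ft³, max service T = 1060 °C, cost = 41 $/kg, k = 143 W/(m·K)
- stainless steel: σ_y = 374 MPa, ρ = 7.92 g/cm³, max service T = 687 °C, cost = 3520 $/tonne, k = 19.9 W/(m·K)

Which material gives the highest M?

alloy steel

Screen on constraints: max service T ≥ 187 °C; cost ≤ 13 $/kg; k ≥ 10.1 W/(m·K). Survivors: alloy steel, stainless steel.
In SI units:
  alloy steel: σ_y = 1040 MPa, ρ = 7900 kg/m³
  stainless steel: σ_y = 374.0 MPa, ρ = 7920 kg/m³
  alloy steel: M = 132 kN·m/kg
  stainless steel: M = 47.2 kN·m/kg
The maximum is for alloy steel.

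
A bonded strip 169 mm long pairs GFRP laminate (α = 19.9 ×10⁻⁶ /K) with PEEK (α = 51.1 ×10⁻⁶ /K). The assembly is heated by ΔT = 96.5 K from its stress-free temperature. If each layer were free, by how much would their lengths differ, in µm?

509 µm

Δα = |19.9 − 51.1|×10⁻⁶/K = 31.2×10⁻⁶/K.
ΔL_mismatch = Δα·L·ΔT = 31.2×10⁻⁶ × 169.0 mm × 96.5 K = 509 µm.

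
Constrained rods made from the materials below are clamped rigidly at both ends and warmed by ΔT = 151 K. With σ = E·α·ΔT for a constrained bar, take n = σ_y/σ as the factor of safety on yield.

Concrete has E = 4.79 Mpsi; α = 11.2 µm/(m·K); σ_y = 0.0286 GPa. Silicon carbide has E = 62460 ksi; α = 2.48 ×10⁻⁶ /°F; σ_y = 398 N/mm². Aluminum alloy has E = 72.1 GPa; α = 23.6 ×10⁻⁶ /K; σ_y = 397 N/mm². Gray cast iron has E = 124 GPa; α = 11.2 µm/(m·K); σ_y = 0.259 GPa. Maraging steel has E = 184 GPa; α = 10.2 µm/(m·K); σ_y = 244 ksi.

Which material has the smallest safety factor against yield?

Converting E to GPa, α to ×10⁻⁶/K, σ_y to MPa, then σ and n for each:
  concrete: E = 33.03, α = 11.2, σ_y = 28.60 → σ = 55.9 MPa, n = 0.512
  silicon carbide: E = 430.6, α = 4.46, σ_y = 398.0 → σ = 290 MPa, n = 1.37
  aluminum alloy: E = 72.10, α = 23.6, σ_y = 397.0 → σ = 257 MPa, n = 1.55
  gray cast iron: E = 124.0, α = 11.2, σ_y = 259.0 → σ = 210 MPa, n = 1.24
  maraging steel: E = 184.0, α = 10.2, σ_y = 1682 → σ = 283 MPa, n = 5.94
Smallest n: concrete with n = 0.512.

concrete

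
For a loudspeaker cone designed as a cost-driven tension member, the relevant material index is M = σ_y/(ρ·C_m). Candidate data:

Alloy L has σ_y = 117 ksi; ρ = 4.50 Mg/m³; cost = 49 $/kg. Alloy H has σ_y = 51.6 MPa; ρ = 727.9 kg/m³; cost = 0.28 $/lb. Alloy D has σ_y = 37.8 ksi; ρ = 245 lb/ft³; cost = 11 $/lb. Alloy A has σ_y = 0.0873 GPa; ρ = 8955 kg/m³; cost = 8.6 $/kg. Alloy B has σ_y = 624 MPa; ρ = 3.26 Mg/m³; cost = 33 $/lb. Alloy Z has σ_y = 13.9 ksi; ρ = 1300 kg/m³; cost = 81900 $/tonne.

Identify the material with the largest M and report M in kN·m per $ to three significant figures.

Normalizing units and computing the index:
  alloy L: σ_y = 806.7 MPa, ρ = 4500 kg/m³, cost = 49.00 $/kg
  alloy H: σ_y = 51.60 MPa, ρ = 727.9 kg/m³, cost = 0.6173 $/kg
  alloy D: σ_y = 260.6 MPa, ρ = 3925 kg/m³, cost = 24.25 $/kg
  alloy A: σ_y = 87.30 MPa, ρ = 8955 kg/m³, cost = 8.600 $/kg
  alloy B: σ_y = 624.0 MPa, ρ = 3260 kg/m³, cost = 72.75 $/kg
  alloy Z: σ_y = 95.84 MPa, ρ = 1300 kg/m³, cost = 81.90 $/kg
  alloy H: M = 115 kN·m per $
  alloy L: M = 3.66 kN·m per $
  alloy D: M = 2.74 kN·m per $
  alloy B: M = 2.63 kN·m per $
  alloy A: M = 1.13 kN·m per $
  alloy Z: M = 0.900 kN·m per $
Alloy H ranks first.

alloy H, M = 115 kN·m per $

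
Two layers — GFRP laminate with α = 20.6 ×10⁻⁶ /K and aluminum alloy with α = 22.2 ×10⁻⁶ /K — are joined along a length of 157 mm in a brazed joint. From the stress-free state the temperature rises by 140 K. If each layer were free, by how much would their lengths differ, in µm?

35.2 µm

Δα = |20.6 − 22.2|×10⁻⁶/K = 1.60×10⁻⁶/K.
ΔL_mismatch = Δα·L·ΔT = 1.60×10⁻⁶ × 157.0 mm × 140.0 K = 35.2 µm.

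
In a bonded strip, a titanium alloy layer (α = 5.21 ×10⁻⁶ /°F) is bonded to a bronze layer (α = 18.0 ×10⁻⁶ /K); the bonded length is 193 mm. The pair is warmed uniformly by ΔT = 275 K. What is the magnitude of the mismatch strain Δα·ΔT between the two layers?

2.37×10⁻³

titanium alloy: α = 5.21×10⁻⁶/°F × 9/5 = 9.38×10⁻⁶/K.
Δα = |9.38 − 18.0|×10⁻⁶/K = 8.62×10⁻⁶/K.
Mismatch strain = Δα·ΔT = 8.62×10⁻⁶ × 275.0 = 2.37×10⁻³.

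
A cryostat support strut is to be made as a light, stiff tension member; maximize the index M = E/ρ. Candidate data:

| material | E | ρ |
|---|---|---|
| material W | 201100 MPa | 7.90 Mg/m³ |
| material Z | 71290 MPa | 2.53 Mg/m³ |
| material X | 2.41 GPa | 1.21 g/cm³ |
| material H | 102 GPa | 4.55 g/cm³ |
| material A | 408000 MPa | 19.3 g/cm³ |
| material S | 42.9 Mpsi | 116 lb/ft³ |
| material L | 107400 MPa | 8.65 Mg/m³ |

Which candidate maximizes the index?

In SI units:
  material W: E = 201.1 GPa, ρ = 7900 kg/m³
  material Z: E = 71.29 GPa, ρ = 2530 kg/m³
  material X: E = 2.410 GPa, ρ = 1210 kg/m³
  material H: E = 102.0 GPa, ρ = 4550 kg/m³
  material A: E = 408.0 GPa, ρ = 19300 kg/m³
  material S: E = 295.8 GPa, ρ = 1858 kg/m³
  material L: E = 107.4 GPa, ρ = 8650 kg/m³
  material S: M = 159 MN·m/kg
  material Z: M = 28.2 MN·m/kg
  material W: M = 25.5 MN·m/kg
  material H: M = 22.4 MN·m/kg
  material A: M = 21.1 MN·m/kg
  material L: M = 12.4 MN·m/kg
  material X: M = 1.99 MN·m/kg
Highest index: material S.

material S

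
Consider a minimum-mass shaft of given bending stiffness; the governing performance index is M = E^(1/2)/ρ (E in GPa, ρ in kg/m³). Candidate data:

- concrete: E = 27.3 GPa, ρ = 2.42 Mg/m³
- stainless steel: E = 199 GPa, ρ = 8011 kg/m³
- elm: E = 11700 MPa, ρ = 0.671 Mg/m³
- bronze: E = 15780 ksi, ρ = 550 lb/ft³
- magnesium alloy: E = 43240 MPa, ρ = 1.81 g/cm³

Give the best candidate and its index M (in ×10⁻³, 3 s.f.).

elm, M = 5.10×10⁻³

Putting every candidate on a common basis:
  concrete: E = 27.30 GPa, ρ = 2420 kg/m³
  stainless steel: E = 199.0 GPa, ρ = 8011 kg/m³
  elm: E = 11.70 GPa, ρ = 671.0 kg/m³
  bronze: E = 108.8 GPa, ρ = 8810 kg/m³
  magnesium alloy: E = 43.24 GPa, ρ = 1810 kg/m³
  elm: M = 5.10×10⁻³
  magnesium alloy: M = 3.63×10⁻³
  concrete: M = 2.16×10⁻³
  stainless steel: M = 1.76×10⁻³
  bronze: M = 1.18×10⁻³
Elm has the largest M.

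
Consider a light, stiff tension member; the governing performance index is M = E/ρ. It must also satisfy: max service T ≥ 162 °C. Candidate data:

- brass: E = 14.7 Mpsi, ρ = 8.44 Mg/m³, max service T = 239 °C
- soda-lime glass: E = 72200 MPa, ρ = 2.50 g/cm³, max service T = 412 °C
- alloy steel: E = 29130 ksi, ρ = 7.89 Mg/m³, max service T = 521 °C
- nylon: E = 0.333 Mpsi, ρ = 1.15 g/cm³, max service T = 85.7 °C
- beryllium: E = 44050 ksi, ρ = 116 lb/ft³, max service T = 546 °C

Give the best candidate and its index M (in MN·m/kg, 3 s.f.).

beryllium, M = 163 MN·m/kg

Screen on constraints: max service T ≥ 162 °C. Survivors: brass, soda-lime glass, alloy steel, beryllium.
Convert each candidate to consistent units, then evaluate M:
  brass: E = 101.4 GPa, ρ = 8440 kg/m³
  soda-lime glass: E = 72.20 GPa, ρ = 2500 kg/m³
  alloy steel: E = 200.8 GPa, ρ = 7890 kg/m³
  beryllium: E = 303.7 GPa, ρ = 1858 kg/m³
  beryllium: M = 163 MN·m/kg
  soda-lime glass: M = 28.9 MN·m/kg
  alloy steel: M = 25.5 MN·m/kg
  brass: M = 12.0 MN·m/kg
The maximum is for beryllium.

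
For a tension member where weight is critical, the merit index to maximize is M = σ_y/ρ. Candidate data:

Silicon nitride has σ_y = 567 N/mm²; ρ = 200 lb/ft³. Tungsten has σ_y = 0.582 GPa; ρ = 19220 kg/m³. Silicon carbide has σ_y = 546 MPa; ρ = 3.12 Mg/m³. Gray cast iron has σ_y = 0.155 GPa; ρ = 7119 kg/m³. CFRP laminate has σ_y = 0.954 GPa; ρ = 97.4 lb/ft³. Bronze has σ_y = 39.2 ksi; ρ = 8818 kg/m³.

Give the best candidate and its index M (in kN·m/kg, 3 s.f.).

Convert each candidate to consistent units, then evaluate M:
  silicon nitride: σ_y = 567.0 MPa, ρ = 3204 kg/m³
  tungsten: σ_y = 582.0 MPa, ρ = 19220 kg/m³
  silicon carbide: σ_y = 546.0 MPa, ρ = 3120 kg/m³
  gray cast iron: σ_y = 155.0 MPa, ρ = 7119 kg/m³
  CFRP laminate: σ_y = 954.0 MPa, ρ = 1560 kg/m³
  bronze: σ_y = 270.3 MPa, ρ = 8818 kg/m³
  CFRP laminate: M = 611 kN·m/kg
  silicon nitride: M = 177 kN·m/kg
  silicon carbide: M = 175 kN·m/kg
  bronze: M = 30.7 kN·m/kg
  tungsten: M = 30.3 kN·m/kg
  gray cast iron: M = 21.8 kN·m/kg
CFRP laminate has the largest M.

CFRP laminate, M = 611 kN·m/kg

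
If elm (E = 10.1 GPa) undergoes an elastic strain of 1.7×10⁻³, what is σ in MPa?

17.2 MPa

σ = E·ε = 10100 MPa × 1.7×10⁻³ = 17.2 MPa.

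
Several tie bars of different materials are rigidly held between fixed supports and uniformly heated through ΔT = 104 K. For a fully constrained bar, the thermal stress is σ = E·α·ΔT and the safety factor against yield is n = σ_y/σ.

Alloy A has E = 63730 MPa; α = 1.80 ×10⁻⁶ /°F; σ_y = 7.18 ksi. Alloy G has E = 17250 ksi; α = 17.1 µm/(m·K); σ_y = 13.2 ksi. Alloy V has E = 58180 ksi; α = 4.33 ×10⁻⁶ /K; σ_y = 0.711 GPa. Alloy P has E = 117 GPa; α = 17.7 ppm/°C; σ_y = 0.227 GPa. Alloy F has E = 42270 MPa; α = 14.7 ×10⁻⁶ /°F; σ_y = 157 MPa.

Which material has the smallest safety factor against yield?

With everything in SI (GPa, ×10⁻⁶/K, MPa):
  alloy A: E = 63.73, α = 3.24, σ_y = 49.50 → σ = 21.5 MPa, n = 2.31
  alloy G: E = 118.9, α = 17.1, σ_y = 91.01 → σ = 212 MPa, n = 0.430
  alloy V: E = 401.1, α = 4.33, σ_y = 711.0 → σ = 181 MPa, n = 3.94
  alloy P: E = 117.0, α = 17.7, σ_y = 227.0 → σ = 215 MPa, n = 1.05
  alloy F: E = 42.27, α = 26.5, σ_y = 157.0 → σ = 116 MPa, n = 1.35
The minimum is alloy G at n = 0.430.

alloy G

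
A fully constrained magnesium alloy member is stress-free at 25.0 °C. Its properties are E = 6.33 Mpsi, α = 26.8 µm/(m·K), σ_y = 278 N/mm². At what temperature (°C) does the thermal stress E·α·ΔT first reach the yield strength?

E = 6.33 Mpsi = 43.64 GPa.
σ_y = 278 N/mm² = 278.0 MPa.
E·α·ΔT = 278.0 MPa ⇒ ΔT = 278.0 / (43.64×10³ × 26.8×10⁻⁶) = 237.7 K.
T = 25.0 + 237.7 = 262.7 °C.

263 °C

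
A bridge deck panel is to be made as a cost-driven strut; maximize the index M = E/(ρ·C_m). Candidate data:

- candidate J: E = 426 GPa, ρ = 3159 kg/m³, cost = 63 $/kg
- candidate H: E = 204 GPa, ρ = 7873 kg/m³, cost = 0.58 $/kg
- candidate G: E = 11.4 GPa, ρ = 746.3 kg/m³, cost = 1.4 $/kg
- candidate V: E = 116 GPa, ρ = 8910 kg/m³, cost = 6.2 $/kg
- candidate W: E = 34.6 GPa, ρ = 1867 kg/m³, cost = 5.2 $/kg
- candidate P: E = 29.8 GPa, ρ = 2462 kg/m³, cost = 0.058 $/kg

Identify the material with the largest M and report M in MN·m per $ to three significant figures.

candidate P, M = 209 MN·m per $

Computing M directly (units already consistent):
  candidate P: M = 209 MN·m per $
  candidate H: M = 44.7 MN·m per $
  candidate G: M = 10.9 MN·m per $
  candidate W: M = 3.56 MN·m per $
  candidate J: M = 2.14 MN·m per $
  candidate V: M = 2.10 MN·m per $
The maximum is for candidate P.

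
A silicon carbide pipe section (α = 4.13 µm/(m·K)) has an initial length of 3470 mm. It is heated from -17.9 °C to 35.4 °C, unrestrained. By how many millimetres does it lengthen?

ΔT = 35.4 − (-17.9) = 53.30 K.
ΔL = α·L₀·ΔT = 4.13×10⁻⁶ × 3470 mm × 53.30 K = 0.764 mm.

0.764 mm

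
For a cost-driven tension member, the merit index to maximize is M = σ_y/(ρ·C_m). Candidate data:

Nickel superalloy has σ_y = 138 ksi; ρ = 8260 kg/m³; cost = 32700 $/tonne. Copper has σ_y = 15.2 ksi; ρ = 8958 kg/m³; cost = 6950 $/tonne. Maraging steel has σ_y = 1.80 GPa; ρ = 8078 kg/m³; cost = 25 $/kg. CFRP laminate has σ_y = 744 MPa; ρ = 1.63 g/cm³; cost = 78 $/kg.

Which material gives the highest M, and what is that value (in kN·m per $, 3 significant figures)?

In SI units:
  nickel superalloy: σ_y = 951.5 MPa, ρ = 8260 kg/m³, cost = 32.70 $/kg
  copper: σ_y = 104.8 MPa, ρ = 8958 kg/m³, cost = 6.950 $/kg
  maraging steel: σ_y = 1800 MPa, ρ = 8078 kg/m³, cost = 25.00 $/kg
  CFRP laminate: σ_y = 744.0 MPa, ρ = 1630 kg/m³, cost = 78.00 $/kg
  maraging steel: M = 8.91 kN·m per $
  CFRP laminate: M = 5.85 kN·m per $
  nickel superalloy: M = 3.52 kN·m per $
  copper: M = 1.68 kN·m per $
Maraging steel ranks first.

maraging steel, M = 8.91 kN·m per $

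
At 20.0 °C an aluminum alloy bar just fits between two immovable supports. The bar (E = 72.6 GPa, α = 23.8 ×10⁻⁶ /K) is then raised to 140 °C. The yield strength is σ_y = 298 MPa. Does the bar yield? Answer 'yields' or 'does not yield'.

ΔT = 120.0 K. Constrained thermal stress σ = E·α·ΔT = 72.60×10³ MPa × 23.8×10⁻⁶ × 120.0 = 207 MPa (compressive).
Compare to σ_y = 298 MPa: σ < σ_y, so it does not yield.

does not yield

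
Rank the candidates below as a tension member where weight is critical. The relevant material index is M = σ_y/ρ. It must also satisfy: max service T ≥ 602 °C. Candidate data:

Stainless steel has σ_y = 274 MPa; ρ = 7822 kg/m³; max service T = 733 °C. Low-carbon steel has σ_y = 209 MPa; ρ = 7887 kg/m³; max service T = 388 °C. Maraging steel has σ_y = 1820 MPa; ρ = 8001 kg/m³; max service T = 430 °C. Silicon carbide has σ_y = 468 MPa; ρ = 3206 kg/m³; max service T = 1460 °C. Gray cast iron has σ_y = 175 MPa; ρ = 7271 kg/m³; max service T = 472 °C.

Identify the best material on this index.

Screen on constraints: max service T ≥ 602 °C. Survivors: stainless steel, silicon carbide.
Per-candidate index values:
  silicon carbide: M = 146 kN·m/kg
  stainless steel: M = 35.0 kN·m/kg
The maximum is for silicon carbide.

silicon carbide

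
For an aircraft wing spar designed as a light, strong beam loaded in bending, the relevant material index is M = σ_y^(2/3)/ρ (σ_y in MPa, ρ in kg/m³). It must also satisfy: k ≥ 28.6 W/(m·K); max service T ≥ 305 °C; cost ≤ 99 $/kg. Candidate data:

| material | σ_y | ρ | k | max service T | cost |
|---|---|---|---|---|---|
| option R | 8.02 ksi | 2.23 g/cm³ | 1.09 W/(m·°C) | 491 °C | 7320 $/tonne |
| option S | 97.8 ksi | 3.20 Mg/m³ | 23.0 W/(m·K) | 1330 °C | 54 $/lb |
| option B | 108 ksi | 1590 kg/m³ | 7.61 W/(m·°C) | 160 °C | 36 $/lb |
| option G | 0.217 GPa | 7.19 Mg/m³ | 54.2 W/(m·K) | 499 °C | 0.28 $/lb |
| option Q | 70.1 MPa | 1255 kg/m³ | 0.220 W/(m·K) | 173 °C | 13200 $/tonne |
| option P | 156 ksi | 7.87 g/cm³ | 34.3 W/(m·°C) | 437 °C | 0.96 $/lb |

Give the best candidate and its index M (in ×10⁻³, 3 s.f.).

Screen on constraints: k ≥ 28.6 W/(m·K); max service T ≥ 305 °C; cost ≤ 99 $/kg. Survivors: option G, option P.
After converting to SI:
  option G: σ_y = 217.0 MPa, ρ = 7190 kg/m³
  option P: σ_y = 1076 MPa, ρ = 7870 kg/m³
  option P: M = 13.3×10⁻³
  option G: M = 5.02×10⁻³
Option P has the largest M.

option P, M = 13.3×10⁻³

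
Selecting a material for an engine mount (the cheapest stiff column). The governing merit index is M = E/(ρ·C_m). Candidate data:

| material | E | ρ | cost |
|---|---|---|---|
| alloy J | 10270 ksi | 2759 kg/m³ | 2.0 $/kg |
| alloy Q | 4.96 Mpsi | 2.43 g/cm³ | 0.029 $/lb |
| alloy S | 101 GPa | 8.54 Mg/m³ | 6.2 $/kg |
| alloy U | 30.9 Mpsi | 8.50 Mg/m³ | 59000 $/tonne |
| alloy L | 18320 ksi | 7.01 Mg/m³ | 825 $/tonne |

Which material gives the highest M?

Putting every candidate on a common basis:
  alloy J: E = 70.81 GPa, ρ = 2759 kg/m³, cost = 2.000 $/kg
  alloy Q: E = 34.20 GPa, ρ = 2430 kg/m³, cost = 0.06393 $/kg
  alloy S: E = 101.0 GPa, ρ = 8540 kg/m³, cost = 6.200 $/kg
  alloy U: E = 213.0 GPa, ρ = 8500 kg/m³, cost = 59.00 $/kg
  alloy L: E = 126.3 GPa, ρ = 7010 kg/m³, cost = 0.8250 $/kg
  alloy Q: M = 220 MN·m per $
  alloy L: M = 21.8 MN·m per $
  alloy J: M = 12.8 MN·m per $
  alloy S: M = 1.91 MN·m per $
  alloy U: M = 0.425 MN·m per $
Alloy Q has the largest M.

alloy Q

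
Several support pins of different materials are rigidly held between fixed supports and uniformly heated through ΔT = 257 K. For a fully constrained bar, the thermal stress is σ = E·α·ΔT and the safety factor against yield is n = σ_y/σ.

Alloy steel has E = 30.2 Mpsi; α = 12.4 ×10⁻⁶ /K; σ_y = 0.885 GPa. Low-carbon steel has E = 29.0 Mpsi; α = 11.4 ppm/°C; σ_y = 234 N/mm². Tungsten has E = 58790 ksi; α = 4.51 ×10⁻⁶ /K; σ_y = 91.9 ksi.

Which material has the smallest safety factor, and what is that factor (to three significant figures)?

low-carbon steel, n = 0.399

With everything in SI (GPa, ×10⁻⁶/K, MPa):
  alloy steel: E = 208.2, α = 12.4, σ_y = 885.0 → σ = 664 MPa, n = 1.33
  low-carbon steel: E = 199.9, α = 11.4, σ_y = 234.0 → σ = 586 MPa, n = 0.399
  tungsten: E = 405.3, α = 4.51, σ_y = 633.6 → σ = 470 MPa, n = 1.35
The minimum is low-carbon steel at n = 0.399.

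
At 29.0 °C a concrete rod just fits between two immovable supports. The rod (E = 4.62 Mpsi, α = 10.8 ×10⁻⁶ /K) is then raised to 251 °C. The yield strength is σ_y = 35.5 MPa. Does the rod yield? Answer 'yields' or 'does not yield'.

E = 4.62 Mpsi = 31.85 GPa.
ΔT = 222.0 K. Constrained thermal stress σ = E·α·ΔT = 31.85×10³ MPa × 10.8×10⁻⁶ × 222.0 = 76.4 MPa (compressive).
Compare to σ_y = 35.5 MPa: σ ≥ σ_y, so it yields.

yields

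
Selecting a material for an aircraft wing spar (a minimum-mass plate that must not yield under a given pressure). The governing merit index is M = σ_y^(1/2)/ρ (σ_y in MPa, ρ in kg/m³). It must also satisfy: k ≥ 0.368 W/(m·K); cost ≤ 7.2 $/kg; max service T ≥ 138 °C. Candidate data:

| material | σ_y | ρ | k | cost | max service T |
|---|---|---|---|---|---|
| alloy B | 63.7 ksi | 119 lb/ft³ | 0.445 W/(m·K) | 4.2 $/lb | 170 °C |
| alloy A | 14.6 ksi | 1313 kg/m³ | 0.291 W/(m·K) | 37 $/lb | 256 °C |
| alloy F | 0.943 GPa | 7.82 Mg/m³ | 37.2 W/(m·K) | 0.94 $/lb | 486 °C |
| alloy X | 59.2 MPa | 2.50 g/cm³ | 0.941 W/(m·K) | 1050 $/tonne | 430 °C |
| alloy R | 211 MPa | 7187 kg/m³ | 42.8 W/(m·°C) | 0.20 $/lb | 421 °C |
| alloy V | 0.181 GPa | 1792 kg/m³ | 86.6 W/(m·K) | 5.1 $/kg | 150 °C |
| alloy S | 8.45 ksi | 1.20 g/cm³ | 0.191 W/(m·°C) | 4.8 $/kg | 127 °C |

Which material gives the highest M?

Screen on constraints: k ≥ 0.368 W/(m·K); cost ≤ 7.2 $/kg; max service T ≥ 138 °C. Survivors: alloy F, alloy X, alloy R, alloy V.
Putting every candidate on a common basis:
  alloy F: σ_y = 943.0 MPa, ρ = 7820 kg/m³
  alloy X: σ_y = 59.20 MPa, ρ = 2500 kg/m³
  alloy R: σ_y = 211.0 MPa, ρ = 7187 kg/m³
  alloy V: σ_y = 181.0 MPa, ρ = 1792 kg/m³
  alloy V: M = 7.51×10⁻³
  alloy F: M = 3.93×10⁻³
  alloy X: M = 3.08×10⁻³
  alloy R: M = 2.02×10⁻³
Alloy V has the largest M.

alloy V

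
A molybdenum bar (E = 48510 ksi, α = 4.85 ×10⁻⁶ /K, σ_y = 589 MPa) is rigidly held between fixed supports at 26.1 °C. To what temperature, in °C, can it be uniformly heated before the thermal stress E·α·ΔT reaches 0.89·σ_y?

E = 48510 ksi = 334.5 GPa.
E·α·ΔT = 524.2 MPa ⇒ ΔT = 524.2 / (334.5×10³ × 4.85×10⁻⁶) = 323.2 K.
T = 26.1 + 323.2 = 349.3 °C.

349 °C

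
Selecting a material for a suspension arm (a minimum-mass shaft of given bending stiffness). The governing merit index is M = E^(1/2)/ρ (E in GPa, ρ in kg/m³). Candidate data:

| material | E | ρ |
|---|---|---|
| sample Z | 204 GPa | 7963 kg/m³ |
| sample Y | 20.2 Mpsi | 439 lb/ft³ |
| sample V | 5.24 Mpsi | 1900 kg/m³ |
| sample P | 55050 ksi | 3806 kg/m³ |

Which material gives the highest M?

sample P

Putting every candidate on a common basis:
  sample Z: E = 204.0 GPa, ρ = 7963 kg/m³
  sample Y: E = 139.3 GPa, ρ = 7032 kg/m³
  sample V: E = 36.13 GPa, ρ = 1900 kg/m³
  sample P: E = 379.6 GPa, ρ = 3806 kg/m³
  sample P: M = 5.12×10⁻³
  sample V: M = 3.16×10⁻³
  sample Z: M = 1.79×10⁻³
  sample Y: M = 1.68×10⁻³
Sample P ranks first.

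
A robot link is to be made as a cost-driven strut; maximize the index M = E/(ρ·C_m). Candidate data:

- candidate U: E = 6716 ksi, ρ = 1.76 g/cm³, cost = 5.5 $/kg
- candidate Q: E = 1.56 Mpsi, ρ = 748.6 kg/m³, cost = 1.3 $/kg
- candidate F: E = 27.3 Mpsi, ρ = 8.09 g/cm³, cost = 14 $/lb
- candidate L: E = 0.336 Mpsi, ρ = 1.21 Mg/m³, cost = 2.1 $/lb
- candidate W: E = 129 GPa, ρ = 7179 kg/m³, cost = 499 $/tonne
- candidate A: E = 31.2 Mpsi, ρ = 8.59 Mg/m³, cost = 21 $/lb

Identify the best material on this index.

candidate W

Putting every candidate on a common basis:
  candidate U: E = 46.31 GPa, ρ = 1760 kg/m³, cost = 5.500 $/kg
  candidate Q: E = 10.76 GPa, ρ = 748.6 kg/m³, cost = 1.300 $/kg
  candidate F: E = 188.2 GPa, ρ = 8090 kg/m³, cost = 30.86 $/kg
  candidate L: E = 2.317 GPa, ρ = 1210 kg/m³, cost = 4.630 $/kg
  candidate W: E = 129.0 GPa, ρ = 7179 kg/m³, cost = 0.4990 $/kg
  candidate A: E = 215.1 GPa, ρ = 8590 kg/m³, cost = 46.30 $/kg
  candidate W: M = 36.0 MN·m per $
  candidate Q: M = 11.1 MN·m per $
  candidate U: M = 4.78 MN·m per $
  candidate F: M = 0.754 MN·m per $
  candidate A: M = 0.541 MN·m per $
  candidate L: M = 0.414 MN·m per $
Candidate W has the largest M.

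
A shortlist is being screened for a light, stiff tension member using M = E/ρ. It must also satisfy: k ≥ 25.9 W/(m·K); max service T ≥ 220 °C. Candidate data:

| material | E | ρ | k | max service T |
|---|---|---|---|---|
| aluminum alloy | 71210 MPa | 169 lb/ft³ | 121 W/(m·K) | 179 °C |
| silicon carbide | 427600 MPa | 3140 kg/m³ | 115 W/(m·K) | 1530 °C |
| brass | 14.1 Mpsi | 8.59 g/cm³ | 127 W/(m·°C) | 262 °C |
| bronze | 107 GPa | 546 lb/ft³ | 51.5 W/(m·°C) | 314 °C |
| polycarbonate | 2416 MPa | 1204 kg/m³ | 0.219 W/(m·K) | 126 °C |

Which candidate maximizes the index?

silicon carbide

Screen on constraints: k ≥ 25.9 W/(m·K); max service T ≥ 220 °C. Survivors: silicon carbide, brass, bronze.
After converting to SI:
  silicon carbide: E = 427.6 GPa, ρ = 3140 kg/m³
  brass: E = 97.22 GPa, ρ = 8590 kg/m³
  bronze: E = 107.0 GPa, ρ = 8746 kg/m³
  silicon carbide: M = 136 MN·m/kg
  bronze: M = 12.2 MN·m/kg
  brass: M = 11.3 MN·m/kg
Silicon carbide has the largest M.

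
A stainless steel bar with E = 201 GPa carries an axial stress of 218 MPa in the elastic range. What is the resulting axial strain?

1.08×10⁻³

ε = σ/E = 218 / 201000 = 1.08×10⁻³.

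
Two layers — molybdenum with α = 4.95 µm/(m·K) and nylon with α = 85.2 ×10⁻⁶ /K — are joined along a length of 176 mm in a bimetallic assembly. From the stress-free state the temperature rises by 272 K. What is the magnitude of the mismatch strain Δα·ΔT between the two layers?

Δα = |4.95 − 85.2|×10⁻⁶/K = 80.2×10⁻⁶/K.
Mismatch strain = Δα·ΔT = 80.2×10⁻⁶ × 272.0 = 0.0218.

0.0218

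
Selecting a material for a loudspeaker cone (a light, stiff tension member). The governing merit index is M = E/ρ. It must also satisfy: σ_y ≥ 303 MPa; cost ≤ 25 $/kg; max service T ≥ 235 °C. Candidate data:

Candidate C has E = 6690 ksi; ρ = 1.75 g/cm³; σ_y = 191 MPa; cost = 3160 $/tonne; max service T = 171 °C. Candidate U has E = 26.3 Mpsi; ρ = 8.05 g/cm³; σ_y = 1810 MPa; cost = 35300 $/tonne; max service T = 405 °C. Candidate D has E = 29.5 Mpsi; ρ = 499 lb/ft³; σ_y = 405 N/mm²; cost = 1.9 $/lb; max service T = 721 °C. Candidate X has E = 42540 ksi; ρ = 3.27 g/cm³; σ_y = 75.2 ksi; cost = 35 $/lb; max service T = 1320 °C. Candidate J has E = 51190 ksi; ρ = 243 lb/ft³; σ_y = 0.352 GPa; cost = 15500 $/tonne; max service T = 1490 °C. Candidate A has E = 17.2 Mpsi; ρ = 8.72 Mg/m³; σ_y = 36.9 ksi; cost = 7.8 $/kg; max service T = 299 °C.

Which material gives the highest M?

candidate J

Screen on constraints: σ_y ≥ 303 MPa; cost ≤ 25 $/kg; max service T ≥ 235 °C. Survivors: candidate D, candidate J.
After converting to SI:
  candidate D: E = 203.4 GPa, ρ = 7993 kg/m³
  candidate J: E = 352.9 GPa, ρ = 3892 kg/m³
  candidate J: M = 90.7 MN·m/kg
  candidate D: M = 25.4 MN·m/kg
The maximum is for candidate J.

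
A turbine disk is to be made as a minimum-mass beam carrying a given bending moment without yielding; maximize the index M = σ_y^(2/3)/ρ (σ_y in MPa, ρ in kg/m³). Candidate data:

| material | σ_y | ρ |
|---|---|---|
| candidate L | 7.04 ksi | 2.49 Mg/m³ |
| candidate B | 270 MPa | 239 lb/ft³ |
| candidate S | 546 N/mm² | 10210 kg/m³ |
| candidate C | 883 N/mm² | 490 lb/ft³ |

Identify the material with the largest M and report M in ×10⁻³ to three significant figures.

candidate C, M = 11.7×10⁻³

In SI units:
  candidate L: σ_y = 48.54 MPa, ρ = 2490 kg/m³
  candidate B: σ_y = 270.0 MPa, ρ = 3828 kg/m³
  candidate S: σ_y = 546.0 MPa, ρ = 10210 kg/m³
  candidate C: σ_y = 883.0 MPa, ρ = 7849 kg/m³
  candidate C: M = 11.7×10⁻³
  candidate B: M = 10.9×10⁻³
  candidate S: M = 6.54×10⁻³
  candidate L: M = 5.34×10⁻³
Candidate C has the largest M.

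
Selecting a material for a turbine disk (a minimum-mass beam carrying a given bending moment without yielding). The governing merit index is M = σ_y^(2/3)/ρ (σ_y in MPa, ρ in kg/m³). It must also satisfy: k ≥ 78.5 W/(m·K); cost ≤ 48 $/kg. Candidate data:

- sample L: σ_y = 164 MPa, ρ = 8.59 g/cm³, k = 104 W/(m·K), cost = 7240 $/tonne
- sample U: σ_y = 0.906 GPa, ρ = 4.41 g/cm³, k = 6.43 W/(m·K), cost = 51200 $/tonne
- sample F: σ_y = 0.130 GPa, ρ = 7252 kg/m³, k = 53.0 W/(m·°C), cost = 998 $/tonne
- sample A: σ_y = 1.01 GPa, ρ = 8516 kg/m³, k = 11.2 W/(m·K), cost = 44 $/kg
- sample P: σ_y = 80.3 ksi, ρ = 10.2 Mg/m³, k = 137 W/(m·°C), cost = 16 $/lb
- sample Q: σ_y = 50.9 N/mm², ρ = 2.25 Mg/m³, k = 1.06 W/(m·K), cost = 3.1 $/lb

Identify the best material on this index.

Screen on constraints: k ≥ 78.5 W/(m·K); cost ≤ 48 $/kg. Survivors: sample L, sample P.
In SI units:
  sample L: σ_y = 164.0 MPa, ρ = 8590 kg/m³
  sample P: σ_y = 553.6 MPa, ρ = 10200 kg/m³
  sample P: M = 6.61×10⁻³
  sample L: M = 3.49×10⁻³
Sample P has the largest M.

sample P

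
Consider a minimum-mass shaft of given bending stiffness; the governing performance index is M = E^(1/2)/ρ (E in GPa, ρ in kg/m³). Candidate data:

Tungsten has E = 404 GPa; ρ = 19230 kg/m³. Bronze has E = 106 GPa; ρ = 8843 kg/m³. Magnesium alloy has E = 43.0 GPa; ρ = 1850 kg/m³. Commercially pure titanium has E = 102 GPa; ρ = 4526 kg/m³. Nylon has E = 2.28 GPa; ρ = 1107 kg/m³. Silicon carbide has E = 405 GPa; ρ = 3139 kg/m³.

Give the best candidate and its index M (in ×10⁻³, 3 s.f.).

Evaluate M for each candidate:
  silicon carbide: M = 6.41×10⁻³
  magnesium alloy: M = 3.54×10⁻³
  commercially pure titanium: M = 2.23×10⁻³
  nylon: M = 1.36×10⁻³
  bronze: M = 1.16×10⁻³
  tungsten: M = 1.05×10⁻³
Silicon carbide ranks first.

silicon carbide, M = 6.41×10⁻³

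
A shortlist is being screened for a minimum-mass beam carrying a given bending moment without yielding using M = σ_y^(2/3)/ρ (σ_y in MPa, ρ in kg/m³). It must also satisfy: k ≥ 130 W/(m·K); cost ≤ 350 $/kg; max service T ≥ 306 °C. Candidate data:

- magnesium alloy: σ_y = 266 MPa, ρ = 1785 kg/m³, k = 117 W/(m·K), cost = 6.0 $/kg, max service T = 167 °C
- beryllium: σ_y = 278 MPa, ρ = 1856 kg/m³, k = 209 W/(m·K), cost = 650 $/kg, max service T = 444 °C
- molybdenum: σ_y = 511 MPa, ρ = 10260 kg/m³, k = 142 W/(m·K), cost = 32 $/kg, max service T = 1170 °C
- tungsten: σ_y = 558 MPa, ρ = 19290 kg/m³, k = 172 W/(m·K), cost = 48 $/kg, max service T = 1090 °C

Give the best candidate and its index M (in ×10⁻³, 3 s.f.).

Screen on constraints: k ≥ 130 W/(m·K); cost ≤ 350 $/kg; max service T ≥ 306 °C. Survivors: molybdenum, tungsten.
Per-candidate index values:
  molybdenum: M = 6.23×10⁻³
  tungsten: M = 3.51×10⁻³
Molybdenum ranks first.

molybdenum, M = 6.23×10⁻³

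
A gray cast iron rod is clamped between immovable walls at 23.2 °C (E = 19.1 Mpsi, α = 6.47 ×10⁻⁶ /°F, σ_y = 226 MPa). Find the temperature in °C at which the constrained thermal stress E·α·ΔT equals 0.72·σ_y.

E = 19.1 Mpsi = 131.7 GPa.
α = 6.47×10⁻⁶/°F × 9/5 = 11.6×10⁻⁶/K.
E·α·ΔT = 162.7 MPa ⇒ ΔT = 162.7 / (131.7×10³ × 11.6×10⁻⁶) = 106.1 K.
T = 23.2 + 106.1 = 129.3 °C.

129 °C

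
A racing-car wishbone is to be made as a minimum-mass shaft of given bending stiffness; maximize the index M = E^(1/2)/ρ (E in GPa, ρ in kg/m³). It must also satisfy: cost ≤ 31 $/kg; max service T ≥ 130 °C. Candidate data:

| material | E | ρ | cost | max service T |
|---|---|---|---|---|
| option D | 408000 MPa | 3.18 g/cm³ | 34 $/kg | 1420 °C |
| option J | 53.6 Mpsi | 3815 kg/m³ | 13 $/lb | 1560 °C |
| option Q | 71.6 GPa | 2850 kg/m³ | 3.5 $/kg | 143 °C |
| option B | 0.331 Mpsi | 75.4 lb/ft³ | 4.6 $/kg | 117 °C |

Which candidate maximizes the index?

Screen on constraints: cost ≤ 31 $/kg; max service T ≥ 130 °C. Survivors: option J, option Q.
Normalizing units and computing the index:
  option J: E = 369.6 GPa, ρ = 3815 kg/m³
  option Q: E = 71.60 GPa, ρ = 2850 kg/m³
  option J: M = 5.04×10⁻³
  option Q: M = 2.97×10⁻³
Option J ranks first.

option J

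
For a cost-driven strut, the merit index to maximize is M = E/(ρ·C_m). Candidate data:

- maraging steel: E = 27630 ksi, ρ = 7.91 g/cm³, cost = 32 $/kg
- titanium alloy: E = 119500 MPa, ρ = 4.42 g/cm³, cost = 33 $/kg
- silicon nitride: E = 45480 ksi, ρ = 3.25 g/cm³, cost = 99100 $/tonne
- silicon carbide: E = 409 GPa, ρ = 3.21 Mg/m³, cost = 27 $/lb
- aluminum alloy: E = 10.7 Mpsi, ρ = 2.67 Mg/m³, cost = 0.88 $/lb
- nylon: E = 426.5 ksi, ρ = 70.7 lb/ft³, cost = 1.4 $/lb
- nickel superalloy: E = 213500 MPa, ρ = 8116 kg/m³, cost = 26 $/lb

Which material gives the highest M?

aluminum alloy

Convert each candidate to consistent units, then evaluate M:
  maraging steel: E = 190.5 GPa, ρ = 7910 kg/m³, cost = 32.00 $/kg
  titanium alloy: E = 119.5 GPa, ρ = 4420 kg/m³, cost = 33.00 $/kg
  silicon nitride: E = 313.6 GPa, ρ = 3250 kg/m³, cost = 99.10 $/kg
  silicon carbide: E = 409.0 GPa, ρ = 3210 kg/m³, cost = 59.52 $/kg
  aluminum alloy: E = 73.77 GPa, ρ = 2670 kg/m³, cost = 1.940 $/kg
  nylon: E = 2.941 GPa, ρ = 1133 kg/m³, cost = 3.086 $/kg
  nickel superalloy: E = 213.5 GPa, ρ = 8116 kg/m³, cost = 57.32 $/kg
  aluminum alloy: M = 14.2 MN·m per $
  silicon carbide: M = 2.14 MN·m per $
  silicon nitride: M = 0.974 MN·m per $
  nylon: M = 0.841 MN·m per $
  titanium alloy: M = 0.819 MN·m per $
  maraging steel: M = 0.753 MN·m per $
  nickel superalloy: M = 0.459 MN·m per $
Aluminum alloy has the largest M.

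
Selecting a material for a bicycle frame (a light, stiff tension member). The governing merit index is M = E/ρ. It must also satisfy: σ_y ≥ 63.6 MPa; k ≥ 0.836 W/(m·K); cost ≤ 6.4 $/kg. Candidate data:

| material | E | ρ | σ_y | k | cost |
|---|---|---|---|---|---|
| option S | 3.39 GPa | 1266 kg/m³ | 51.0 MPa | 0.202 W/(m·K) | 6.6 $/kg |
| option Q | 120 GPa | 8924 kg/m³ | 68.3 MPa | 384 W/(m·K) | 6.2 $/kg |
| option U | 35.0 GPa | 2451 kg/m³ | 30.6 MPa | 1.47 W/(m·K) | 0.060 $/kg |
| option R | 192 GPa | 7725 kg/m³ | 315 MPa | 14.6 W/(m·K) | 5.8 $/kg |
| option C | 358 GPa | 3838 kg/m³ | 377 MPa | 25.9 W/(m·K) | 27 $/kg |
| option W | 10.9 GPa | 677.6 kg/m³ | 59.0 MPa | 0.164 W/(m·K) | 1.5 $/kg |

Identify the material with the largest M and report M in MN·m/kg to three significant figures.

option R, M = 24.9 MN·m/kg

Screen on constraints: σ_y ≥ 63.6 MPa; k ≥ 0.836 W/(m·K); cost ≤ 6.4 $/kg. Survivors: option Q, option R.
Evaluate M for each candidate:
  option R: M = 24.9 MN·m/kg
  option Q: M = 13.4 MN·m/kg
Highest index: option R.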